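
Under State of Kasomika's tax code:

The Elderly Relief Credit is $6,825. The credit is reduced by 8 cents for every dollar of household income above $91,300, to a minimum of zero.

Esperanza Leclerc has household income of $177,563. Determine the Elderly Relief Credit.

$0

Elderly Relief Credit: 8% of the $86,263 excess over $91,300 is $6,901.04 ≥ base, so the credit is $0.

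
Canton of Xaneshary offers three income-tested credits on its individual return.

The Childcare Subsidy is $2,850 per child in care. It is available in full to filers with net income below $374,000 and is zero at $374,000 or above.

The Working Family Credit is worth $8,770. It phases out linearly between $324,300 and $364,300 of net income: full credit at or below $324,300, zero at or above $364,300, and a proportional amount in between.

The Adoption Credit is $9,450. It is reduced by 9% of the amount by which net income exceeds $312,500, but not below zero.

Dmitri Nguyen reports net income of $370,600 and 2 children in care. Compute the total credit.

Childcare Subsidy: base = 2 × $2,850 = $5,700. $370,600 is below the $374,000 cutoff, so the full $5,700 applies.
Working Family Credit: $370,600 is at or above $364,300, so the credit is $0.
Adoption Credit: 9% of the $58,100 excess over $312,500 is $5,229; credit = $9,450 − $5,229 = $4,221.
Total: $5,700 + $0 + $4,221 = $9,921.

$9,921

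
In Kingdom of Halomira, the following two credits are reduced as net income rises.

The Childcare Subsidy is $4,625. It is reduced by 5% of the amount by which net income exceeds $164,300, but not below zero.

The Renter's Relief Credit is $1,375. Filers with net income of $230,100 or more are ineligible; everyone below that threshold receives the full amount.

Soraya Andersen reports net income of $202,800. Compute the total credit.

Childcare Subsidy: 5% of the $38,500 excess over $164,300 is $1,925; credit = $4,625 − $1,925 = $2,700.
Renter's Relief Credit: $202,800 is below the $230,100 cutoff, so the full $1,375 applies.
Total: $2,700 + $1,375 = $4,075.

$4,075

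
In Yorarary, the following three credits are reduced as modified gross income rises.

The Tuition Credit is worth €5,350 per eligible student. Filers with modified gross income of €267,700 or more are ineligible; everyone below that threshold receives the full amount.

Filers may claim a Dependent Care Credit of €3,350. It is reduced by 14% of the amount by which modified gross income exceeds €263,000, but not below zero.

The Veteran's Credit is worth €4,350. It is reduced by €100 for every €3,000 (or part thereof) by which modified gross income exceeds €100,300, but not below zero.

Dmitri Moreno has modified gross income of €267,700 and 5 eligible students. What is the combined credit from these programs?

Tuition Credit: base = 5 × €5,350 = €26,750. €267,700 meets or exceeds the €267,700 cutoff, so the credit is €0.
Dependent Care Credit: 14% of the €4,700 excess over €263,000 is €658; credit = €3,350 − €658 = €2,692.
Veteran's Credit: income exceeds €100,300 by €167,400 → 56 increments × €100 = €5,600 ≥ base, so the credit is €0.
Total: €0 + €2,692 + €0 = €2,692.

€2,692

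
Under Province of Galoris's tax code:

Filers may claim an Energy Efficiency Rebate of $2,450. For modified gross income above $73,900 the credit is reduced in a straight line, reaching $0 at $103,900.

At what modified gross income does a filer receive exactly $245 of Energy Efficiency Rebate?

$100,900

$245 is 245/2,450 of the full $2,450, so 2,205/2,450 of the $30,000 range has been used: income = $73,900 + $30,000 × 2,205/2,450 = $100,900.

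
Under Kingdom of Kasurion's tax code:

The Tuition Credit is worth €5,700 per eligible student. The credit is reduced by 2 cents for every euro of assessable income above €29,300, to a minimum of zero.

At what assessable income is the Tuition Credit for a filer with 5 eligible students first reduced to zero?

Full credit = 5 × €5,700 = €28,500.
The credit falls by 2% of each euro above €29,300, so it reaches zero when the excess is €28,500 / 2% = €1,425,000: income = €29,300 + €1,425,000 = €1,454,300.

€1,454,300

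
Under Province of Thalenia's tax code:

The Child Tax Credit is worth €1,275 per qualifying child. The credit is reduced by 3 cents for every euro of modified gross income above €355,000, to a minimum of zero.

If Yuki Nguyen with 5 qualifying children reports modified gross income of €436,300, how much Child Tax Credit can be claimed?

€3,936

Child Tax Credit: base = 5 × €1,275 = €6,375. 3% of the €81,300 excess over €355,000 is €2,439; credit = €6,375 − €2,439 = €3,936.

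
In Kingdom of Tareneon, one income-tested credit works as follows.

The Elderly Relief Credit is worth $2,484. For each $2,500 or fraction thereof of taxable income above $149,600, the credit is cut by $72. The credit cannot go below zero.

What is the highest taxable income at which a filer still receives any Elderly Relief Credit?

After 34 increments the reduction is 34 × $72 = $2,448, leaving $36; one more increment wipes it out. Increment 34 ends at excess 34 × $2,500 = $85,000, so the highest qualifying income is $149,600 + $85,000 = $234,600.

$234,600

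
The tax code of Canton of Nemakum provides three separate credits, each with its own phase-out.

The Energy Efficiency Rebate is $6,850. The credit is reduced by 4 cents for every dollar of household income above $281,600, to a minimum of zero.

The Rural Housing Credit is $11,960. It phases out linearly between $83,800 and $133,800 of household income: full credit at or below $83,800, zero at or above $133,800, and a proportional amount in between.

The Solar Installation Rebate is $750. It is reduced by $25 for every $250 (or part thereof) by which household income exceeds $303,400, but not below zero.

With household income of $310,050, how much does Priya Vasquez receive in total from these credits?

$5,787

Energy Efficiency Rebate: 4% of the $28,450 excess over $281,600 is $1,138; credit = $6,850 − $1,138 = $5,712.
Rural Housing Credit: $310,050 is at or above $133,800, so the credit is $0.
Solar Installation Rebate: income exceeds $303,400 by $6,650, which is 27 full-or-partial $250 increments; reduction = 27 × $25 = $675, leaving $75.
Total: $5,712 + $0 + $75 = $5,787.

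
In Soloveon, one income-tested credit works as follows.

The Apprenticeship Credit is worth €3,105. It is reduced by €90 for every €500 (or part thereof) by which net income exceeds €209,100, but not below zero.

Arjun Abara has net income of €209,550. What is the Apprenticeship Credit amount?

Apprenticeship Credit: income exceeds €209,100 by €450, which is 1 full-or-partial €500 increment; reduction = 1 × €90 = €90, leaving €3,015.

€3,015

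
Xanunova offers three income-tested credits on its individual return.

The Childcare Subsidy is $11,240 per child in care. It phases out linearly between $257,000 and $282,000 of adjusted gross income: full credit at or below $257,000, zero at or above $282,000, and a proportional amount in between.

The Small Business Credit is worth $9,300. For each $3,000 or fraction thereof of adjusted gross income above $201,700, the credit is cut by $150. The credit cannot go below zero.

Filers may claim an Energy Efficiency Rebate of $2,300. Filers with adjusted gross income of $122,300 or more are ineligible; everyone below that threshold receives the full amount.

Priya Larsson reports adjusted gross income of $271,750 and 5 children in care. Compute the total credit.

Childcare Subsidy: base = 5 × $11,240 = $56,200. $271,750 is $14,750 into a $25,000 phase-out range, leaving 10,250/25,000 of the credit: $56,200 × 10,250/25,000 = $23,042.
Small Business Credit: income exceeds $201,700 by $70,050, which is 24 full-or-partial $3,000 increments; reduction = 24 × $150 = $3,600, leaving $5,700.
Energy Efficiency Rebate: $271,750 meets or exceeds the $122,300 cutoff, so the credit is $0.
Total: $23,042 + $5,700 + $0 = $28,742.

$28,742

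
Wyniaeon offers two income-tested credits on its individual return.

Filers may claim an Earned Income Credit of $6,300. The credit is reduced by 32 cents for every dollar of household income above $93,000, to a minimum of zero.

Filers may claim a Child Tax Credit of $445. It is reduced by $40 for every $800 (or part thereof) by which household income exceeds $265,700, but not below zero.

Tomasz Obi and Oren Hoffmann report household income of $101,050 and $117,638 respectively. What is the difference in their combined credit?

$3,724

Tomasz ($101,050): Earned Income Credit: 32% of the $8,050 excess over $93,000 is $2,576; credit = $6,300 − $2,576 = $3,724. Child Tax Credit: $101,050 is at or below the $265,700 threshold, so the full $445 applies. total $3,724 + $445 = $4,169
Oren ($117,638): Earned Income Credit: 32% of the $24,638 excess over $93,000 is $7,884.16 ≥ base, so the credit is $0. Child Tax Credit: $117,638 is at or below the $265,700 threshold, so the full $445 applies. total $0 + $445 = $445
Difference: |$4,169 − $445| = $3,724.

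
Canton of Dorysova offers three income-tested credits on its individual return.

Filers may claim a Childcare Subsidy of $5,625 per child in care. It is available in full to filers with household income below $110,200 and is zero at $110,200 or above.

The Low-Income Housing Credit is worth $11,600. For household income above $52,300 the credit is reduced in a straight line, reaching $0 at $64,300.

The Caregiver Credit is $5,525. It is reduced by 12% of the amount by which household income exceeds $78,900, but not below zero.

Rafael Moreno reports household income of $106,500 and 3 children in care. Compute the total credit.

Childcare Subsidy: base = 3 × $5,625 = $16,875. $106,500 is below the $110,200 cutoff, so the full $16,875 applies.
Low-Income Housing Credit: $106,500 is at or above $64,300, so the credit is $0.
Caregiver Credit: 12% of the $27,600 excess over $78,900 is $3,312; credit = $5,525 − $3,312 = $2,213.
Total: $16,875 + $0 + $2,213 = $19,088.

$19,088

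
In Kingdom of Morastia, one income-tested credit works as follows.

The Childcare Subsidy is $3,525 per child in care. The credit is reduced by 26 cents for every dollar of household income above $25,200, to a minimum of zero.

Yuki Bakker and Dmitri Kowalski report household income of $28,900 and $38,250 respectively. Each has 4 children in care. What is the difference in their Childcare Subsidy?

$2,431

Yuki ($28,900): Childcare Subsidy: base = 4 × $3,525 = $14,100. 26% of the $3,700 excess over $25,200 is $962; credit = $14,100 − $962 = $13,138.
Dmitri ($38,250): Childcare Subsidy: base = 4 × $3,525 = $14,100. 26% of the $13,050 excess over $25,200 is $3,393; credit = $14,100 − $3,393 = $10,707.
Difference: |$13,138 − $10,707| = $2,431.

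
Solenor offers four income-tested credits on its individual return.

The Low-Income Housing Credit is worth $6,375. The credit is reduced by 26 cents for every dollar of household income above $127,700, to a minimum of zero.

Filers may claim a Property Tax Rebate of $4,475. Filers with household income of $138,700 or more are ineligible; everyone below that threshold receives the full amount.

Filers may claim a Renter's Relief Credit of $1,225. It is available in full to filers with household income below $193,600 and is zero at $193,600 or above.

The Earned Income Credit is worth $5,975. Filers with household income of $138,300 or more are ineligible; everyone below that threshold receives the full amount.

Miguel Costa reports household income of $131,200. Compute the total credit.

Low-Income Housing Credit: 26% of the $3,500 excess over $127,700 is $910; credit = $6,375 − $910 = $5,465.
Property Tax Rebate: $131,200 is below the $138,700 cutoff, so the full $4,475 applies.
Renter's Relief Credit: $131,200 is below the $193,600 cutoff, so the full $1,225 applies.
Earned Income Credit: $131,200 is below the $138,300 cutoff, so the full $5,975 applies.
Total: $5,465 + $4,475 + $1,225 + $5,975 = $17,140.

$17,140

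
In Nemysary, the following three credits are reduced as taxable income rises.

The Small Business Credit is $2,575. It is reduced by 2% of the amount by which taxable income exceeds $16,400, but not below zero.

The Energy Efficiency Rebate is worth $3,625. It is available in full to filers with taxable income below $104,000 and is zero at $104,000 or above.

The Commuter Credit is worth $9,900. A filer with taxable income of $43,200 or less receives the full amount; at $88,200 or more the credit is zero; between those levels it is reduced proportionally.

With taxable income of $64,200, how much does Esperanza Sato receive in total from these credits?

$10,524

Small Business Credit: 2% of the $47,800 excess over $16,400 is $956; credit = $2,575 − $956 = $1,619.
Energy Efficiency Rebate: $64,200 is below the $104,000 cutoff, so the full $3,625 applies.
Commuter Credit: $64,200 is $21,000 into a $45,000 phase-out range, leaving 24,000/45,000 of the credit: $9,900 × 24,000/45,000 = $5,280.
Total: $1,619 + $3,625 + $5,280 = $10,524.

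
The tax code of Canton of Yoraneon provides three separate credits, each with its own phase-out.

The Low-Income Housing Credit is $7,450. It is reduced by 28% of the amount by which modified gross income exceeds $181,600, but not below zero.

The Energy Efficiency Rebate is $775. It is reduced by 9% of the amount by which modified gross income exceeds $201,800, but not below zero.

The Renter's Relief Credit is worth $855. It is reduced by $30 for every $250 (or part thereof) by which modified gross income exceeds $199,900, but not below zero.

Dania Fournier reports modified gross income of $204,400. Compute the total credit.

$1,922

Low-Income Housing Credit: 28% of the $22,800 excess over $181,600 is $6,384; credit = $7,450 − $6,384 = $1,066.
Energy Efficiency Rebate: 9% of the $2,600 excess over $201,800 is $234; credit = $775 − $234 = $541.
Renter's Relief Credit: income exceeds $199,900 by $4,500, which is 18 full-or-partial $250 increments; reduction = 18 × $30 = $540, leaving $315.
Total: $1,066 + $541 + $315 = $1,922.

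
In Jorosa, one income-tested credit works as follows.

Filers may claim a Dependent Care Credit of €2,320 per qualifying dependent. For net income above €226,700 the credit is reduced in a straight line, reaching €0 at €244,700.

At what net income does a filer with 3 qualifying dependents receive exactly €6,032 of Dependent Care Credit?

Full credit = 3 × €2,320 = €6,960.
€6,032 is 6,032/6,960 of the full €6,960, so 928/6,960 of the €18,000 range has been used: income = €226,700 + €18,000 × 928/6,960 = €229,100.

€229,100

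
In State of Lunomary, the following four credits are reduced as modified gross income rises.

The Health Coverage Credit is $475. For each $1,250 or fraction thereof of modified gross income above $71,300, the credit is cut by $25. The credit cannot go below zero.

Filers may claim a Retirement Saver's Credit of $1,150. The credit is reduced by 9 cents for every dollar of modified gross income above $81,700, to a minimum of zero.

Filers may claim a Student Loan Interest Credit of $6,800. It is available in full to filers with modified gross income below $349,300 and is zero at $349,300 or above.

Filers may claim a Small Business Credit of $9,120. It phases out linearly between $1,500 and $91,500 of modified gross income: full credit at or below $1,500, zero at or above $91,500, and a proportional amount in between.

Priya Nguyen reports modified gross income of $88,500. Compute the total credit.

$7,767

Health Coverage Credit: income exceeds $71,300 by $17,200, which is 14 full-or-partial $1,250 increments; reduction = 14 × $25 = $350, leaving $125.
Retirement Saver's Credit: 9% of the $6,800 excess over $81,700 is $612; credit = $1,150 − $612 = $538.
Student Loan Interest Credit: $88,500 is below the $349,300 cutoff, so the full $6,800 applies.
Small Business Credit: $88,500 is $87,000 into a $90,000 phase-out range, leaving 3,000/90,000 of the credit: $9,120 × 3,000/90,000 = $304.
Total: $125 + $538 + $6,800 + $304 = $7,767.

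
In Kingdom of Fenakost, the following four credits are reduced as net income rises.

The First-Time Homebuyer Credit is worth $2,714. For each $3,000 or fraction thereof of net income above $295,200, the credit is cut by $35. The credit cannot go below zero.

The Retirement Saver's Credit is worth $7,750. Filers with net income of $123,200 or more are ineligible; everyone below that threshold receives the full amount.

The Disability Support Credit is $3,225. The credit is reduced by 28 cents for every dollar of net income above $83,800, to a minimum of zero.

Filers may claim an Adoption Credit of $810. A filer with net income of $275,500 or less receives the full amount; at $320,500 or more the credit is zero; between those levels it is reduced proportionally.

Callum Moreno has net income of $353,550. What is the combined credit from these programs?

$2,014

First-Time Homebuyer Credit: income exceeds $295,200 by $58,350, which is 20 full-or-partial $3,000 increments; reduction = 20 × $35 = $700, leaving $2,014.
Retirement Saver's Credit: $353,550 meets or exceeds the $123,200 cutoff, so the credit is $0.
Disability Support Credit: 28% of the $269,750 excess over $83,800 is $75,530 ≥ base, so the credit is $0.
Adoption Credit: $353,550 is at or above $320,500, so the credit is $0.
Total: $2,014 + $0 + $0 + $0 = $2,014.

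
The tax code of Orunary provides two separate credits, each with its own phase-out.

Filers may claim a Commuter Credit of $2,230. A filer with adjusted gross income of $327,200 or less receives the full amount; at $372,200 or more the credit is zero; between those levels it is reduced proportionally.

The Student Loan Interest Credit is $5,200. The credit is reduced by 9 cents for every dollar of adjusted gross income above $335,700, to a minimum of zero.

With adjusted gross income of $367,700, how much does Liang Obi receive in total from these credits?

$2,543

Commuter Credit: $367,700 is $40,500 into a $45,000 phase-out range, leaving 4,500/45,000 of the credit: $2,230 × 4,500/45,000 = $223.
Student Loan Interest Credit: 9% of the $32,000 excess over $335,700 is $2,880; credit = $5,200 − $2,880 = $2,320.
Total: $223 + $2,320 = $2,543.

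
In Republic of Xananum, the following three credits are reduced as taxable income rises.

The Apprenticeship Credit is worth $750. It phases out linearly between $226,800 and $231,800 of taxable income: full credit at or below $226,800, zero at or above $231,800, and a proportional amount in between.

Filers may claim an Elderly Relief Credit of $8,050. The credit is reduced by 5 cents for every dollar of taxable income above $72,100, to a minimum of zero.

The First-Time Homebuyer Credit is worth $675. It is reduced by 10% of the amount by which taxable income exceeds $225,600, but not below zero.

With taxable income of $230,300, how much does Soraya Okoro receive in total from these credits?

Apprenticeship Credit: $230,300 is $3,500 into a $5,000 phase-out range, leaving 1,500/5,000 of the credit: $750 × 1,500/5,000 = $225.
Elderly Relief Credit: 5% of the $158,200 excess over $72,100 is $7,910; credit = $8,050 − $7,910 = $140.
First-Time Homebuyer Credit: 10% of the $4,700 excess over $225,600 is $470; credit = $675 − $470 = $205.
Total: $225 + $140 + $205 = $570.

$570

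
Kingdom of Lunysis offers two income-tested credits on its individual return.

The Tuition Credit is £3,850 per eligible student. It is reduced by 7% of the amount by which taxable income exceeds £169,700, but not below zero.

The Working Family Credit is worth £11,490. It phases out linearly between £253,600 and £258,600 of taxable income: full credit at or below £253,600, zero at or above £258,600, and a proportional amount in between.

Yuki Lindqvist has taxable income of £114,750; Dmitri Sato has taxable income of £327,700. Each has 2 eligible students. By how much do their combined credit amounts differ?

Yuki (£114,750): Tuition Credit: base = 2 × £3,850 = £7,700. £114,750 is at or below the £169,700 threshold, so the full £7,700 applies. Working Family Credit: £114,750 is at or below the £253,600 threshold, so the full £11,490 applies. total £7,700 + £11,490 = £19,190
Dmitri (£327,700): Tuition Credit: base = 2 × £3,850 = £7,700. 7% of the £158,000 excess over £169,700 is £11,060 ≥ base, so the credit is £0. Working Family Credit: £327,700 is at or above £258,600, so the credit is £0. total £0 + £0 = £0
Difference: |£19,190 − £0| = £19,190.

£19,190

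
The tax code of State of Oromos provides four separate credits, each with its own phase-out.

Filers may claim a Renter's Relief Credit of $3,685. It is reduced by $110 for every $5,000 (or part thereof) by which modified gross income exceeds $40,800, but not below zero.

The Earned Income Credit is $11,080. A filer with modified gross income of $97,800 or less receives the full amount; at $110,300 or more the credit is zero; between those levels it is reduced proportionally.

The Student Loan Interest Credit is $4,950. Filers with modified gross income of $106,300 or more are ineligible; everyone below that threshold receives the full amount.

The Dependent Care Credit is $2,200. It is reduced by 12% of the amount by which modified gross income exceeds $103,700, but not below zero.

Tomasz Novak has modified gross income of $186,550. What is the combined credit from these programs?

$385

Renter's Relief Credit: income exceeds $40,800 by $145,750, which is 30 full-or-partial $5,000 increments; reduction = 30 × $110 = $3,300, leaving $385.
Earned Income Credit: $186,550 is at or above $110,300, so the credit is $0.
Student Loan Interest Credit: $186,550 meets or exceeds the $106,300 cutoff, so the credit is $0.
Dependent Care Credit: 12% of the $82,850 excess over $103,700 is $9,942 ≥ base, so the credit is $0.
Total: $385 + $0 + $0 + $0 = $385.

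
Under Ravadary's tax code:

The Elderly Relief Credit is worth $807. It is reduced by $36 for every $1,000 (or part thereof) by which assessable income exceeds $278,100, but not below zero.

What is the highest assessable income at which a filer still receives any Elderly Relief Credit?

$300,100

After 22 increments the reduction is 22 × $36 = $792, leaving $15; one more increment wipes it out. Increment 22 ends at excess 22 × $1,000 = $22,000, so the highest qualifying income is $278,100 + $22,000 = $300,100.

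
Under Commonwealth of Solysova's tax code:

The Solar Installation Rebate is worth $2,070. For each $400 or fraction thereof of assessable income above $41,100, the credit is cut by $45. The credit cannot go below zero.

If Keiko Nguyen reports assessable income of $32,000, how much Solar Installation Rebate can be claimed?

Solar Installation Rebate: $32,000 is at or below the $41,100 threshold, so the full $2,070 applies.

$2,070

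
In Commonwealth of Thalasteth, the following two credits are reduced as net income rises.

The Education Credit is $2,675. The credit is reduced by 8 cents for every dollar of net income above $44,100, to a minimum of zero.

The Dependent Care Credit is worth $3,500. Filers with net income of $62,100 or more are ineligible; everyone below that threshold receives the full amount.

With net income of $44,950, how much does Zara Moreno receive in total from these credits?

Education Credit: 8% of the $850 excess over $44,100 is $68; credit = $2,675 − $68 = $2,607.
Dependent Care Credit: $44,950 is below the $62,100 cutoff, so the full $3,500 applies.
Total: $2,607 + $3,500 = $6,107.

$6,107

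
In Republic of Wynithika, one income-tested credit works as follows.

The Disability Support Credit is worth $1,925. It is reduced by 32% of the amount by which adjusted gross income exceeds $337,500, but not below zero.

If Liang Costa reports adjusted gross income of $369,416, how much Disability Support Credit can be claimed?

Disability Support Credit: 32% of the $31,916 excess over $337,500 is $10,213.12 ≥ base, so the credit is $0.

$0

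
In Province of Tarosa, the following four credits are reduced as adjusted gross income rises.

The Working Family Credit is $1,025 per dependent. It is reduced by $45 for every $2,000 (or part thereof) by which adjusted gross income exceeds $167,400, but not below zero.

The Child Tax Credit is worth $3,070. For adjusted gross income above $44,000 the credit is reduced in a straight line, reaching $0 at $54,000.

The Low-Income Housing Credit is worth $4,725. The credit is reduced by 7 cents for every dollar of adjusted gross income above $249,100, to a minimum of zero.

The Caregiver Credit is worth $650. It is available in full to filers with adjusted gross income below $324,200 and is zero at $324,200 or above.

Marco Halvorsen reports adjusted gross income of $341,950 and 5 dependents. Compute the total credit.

Working Family Credit: base = 5 × $1,025 = $5,125. income exceeds $167,400 by $174,550, which is 88 full-or-partial $2,000 increments; reduction = 88 × $45 = $3,960, leaving $1,165.
Child Tax Credit: $341,950 is at or above $54,000, so the credit is $0.
Low-Income Housing Credit: 7% of the $92,850 excess over $249,100 is $6,499.50 ≥ base, so the credit is $0.
Caregiver Credit: $341,950 meets or exceeds the $324,200 cutoff, so the credit is $0.
Total: $1,165 + $0 + $0 + $0 = $1,165.

$1,165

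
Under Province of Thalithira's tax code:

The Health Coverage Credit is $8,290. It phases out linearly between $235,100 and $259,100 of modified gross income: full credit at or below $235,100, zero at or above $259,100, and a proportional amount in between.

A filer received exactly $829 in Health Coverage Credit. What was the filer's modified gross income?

$256,700

$829 is 829/8,290 of the full $8,290, so 7,461/8,290 of the $24,000 range has been used: income = $235,100 + $24,000 × 7,461/8,290 = $256,700.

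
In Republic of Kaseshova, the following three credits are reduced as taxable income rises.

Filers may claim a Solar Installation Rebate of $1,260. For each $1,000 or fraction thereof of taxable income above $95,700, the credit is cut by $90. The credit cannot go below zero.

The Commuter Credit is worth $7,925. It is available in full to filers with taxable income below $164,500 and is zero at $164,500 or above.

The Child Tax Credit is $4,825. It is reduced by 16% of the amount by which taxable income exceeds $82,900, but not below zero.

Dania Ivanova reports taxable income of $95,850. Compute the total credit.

Solar Installation Rebate: income exceeds $95,700 by $150, which is 1 full-or-partial $1,000 increment; reduction = 1 × $90 = $90, leaving $1,170.
Commuter Credit: $95,850 is below the $164,500 cutoff, so the full $7,925 applies.
Child Tax Credit: 16% of the $12,950 excess over $82,900 is $2,072; credit = $4,825 − $2,072 = $2,753.
Total: $1,170 + $7,925 + $2,753 = $11,848.

$11,848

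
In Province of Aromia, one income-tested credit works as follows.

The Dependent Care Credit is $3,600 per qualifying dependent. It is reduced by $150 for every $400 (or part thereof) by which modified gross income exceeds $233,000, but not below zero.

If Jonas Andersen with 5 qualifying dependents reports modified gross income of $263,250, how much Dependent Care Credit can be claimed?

$6,600

Dependent Care Credit: base = 5 × $3,600 = $18,000. income exceeds $233,000 by $30,250, which is 76 full-or-partial $400 increments; reduction = 76 × $150 = $11,400, leaving $6,600.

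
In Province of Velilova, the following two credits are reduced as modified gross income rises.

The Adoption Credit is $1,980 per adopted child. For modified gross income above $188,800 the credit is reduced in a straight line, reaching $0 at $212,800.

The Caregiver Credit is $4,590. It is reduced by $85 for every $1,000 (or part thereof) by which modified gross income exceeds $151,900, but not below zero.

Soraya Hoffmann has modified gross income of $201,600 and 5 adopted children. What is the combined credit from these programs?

Adoption Credit: base = 5 × $1,980 = $9,900. $201,600 is $12,800 into a $24,000 phase-out range, leaving 11,200/24,000 of the credit: $9,900 × 11,200/24,000 = $4,620.
Caregiver Credit: income exceeds $151,900 by $49,700, which is 50 full-or-partial $1,000 increments; reduction = 50 × $85 = $4,250, leaving $340.
Total: $4,620 + $340 = $4,960.

$4,960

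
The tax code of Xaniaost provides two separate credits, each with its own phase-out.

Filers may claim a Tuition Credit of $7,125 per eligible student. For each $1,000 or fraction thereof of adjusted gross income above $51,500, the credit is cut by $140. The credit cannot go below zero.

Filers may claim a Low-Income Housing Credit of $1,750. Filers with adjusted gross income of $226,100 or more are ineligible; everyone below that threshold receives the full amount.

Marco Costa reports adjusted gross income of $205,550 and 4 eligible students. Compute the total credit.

$8,550

Tuition Credit: base = 4 × $7,125 = $28,500. income exceeds $51,500 by $154,050, which is 155 full-or-partial $1,000 increments; reduction = 155 × $140 = $21,700, leaving $6,800.
Low-Income Housing Credit: $205,550 is below the $226,100 cutoff, so the full $1,750 applies.
Total: $6,800 + $1,750 = $8,550.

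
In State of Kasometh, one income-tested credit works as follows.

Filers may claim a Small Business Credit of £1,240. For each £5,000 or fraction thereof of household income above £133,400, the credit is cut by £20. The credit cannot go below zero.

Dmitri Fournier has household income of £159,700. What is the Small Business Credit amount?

£1,120

Small Business Credit: income exceeds £133,400 by £26,300, which is 6 full-or-partial £5,000 increments; reduction = 6 × £20 = £120, leaving £1,120.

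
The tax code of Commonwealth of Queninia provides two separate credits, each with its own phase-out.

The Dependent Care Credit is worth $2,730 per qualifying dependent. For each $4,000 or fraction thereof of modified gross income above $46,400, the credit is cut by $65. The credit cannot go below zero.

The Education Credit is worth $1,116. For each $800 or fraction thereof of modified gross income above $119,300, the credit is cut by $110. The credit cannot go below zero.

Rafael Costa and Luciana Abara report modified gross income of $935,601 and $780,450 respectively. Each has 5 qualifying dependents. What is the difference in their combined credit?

Rafael ($935,601): Dependent Care Credit: base = 5 × $2,730 = $13,650. income exceeds $46,400 by $889,201 → 223 increments × $65 = $14,495 ≥ base, so the credit is $0. Education Credit: income exceeds $119,300 by $816,301 → 1021 increments × $110 = $112,310 ≥ base, so the credit is $0. total $0 + $0 = $0
Luciana ($780,450): Dependent Care Credit: base = 5 × $2,730 = $13,650. income exceeds $46,400 by $734,050, which is 184 full-or-partial $4,000 increments; reduction = 184 × $65 = $11,960, leaving $1,690. Education Credit: income exceeds $119,300 by $661,150 → 827 increments × $110 = $90,970 ≥ base, so the credit is $0. total $1,690 + $0 = $1,690
Difference: |$0 − $1,690| = $1,690.

$1,690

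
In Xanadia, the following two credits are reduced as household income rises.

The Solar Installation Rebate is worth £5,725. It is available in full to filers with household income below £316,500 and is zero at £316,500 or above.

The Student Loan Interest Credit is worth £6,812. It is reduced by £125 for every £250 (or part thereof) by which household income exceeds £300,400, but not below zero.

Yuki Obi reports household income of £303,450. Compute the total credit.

£10,912

Solar Installation Rebate: £303,450 is below the £316,500 cutoff, so the full £5,725 applies.
Student Loan Interest Credit: income exceeds £300,400 by £3,050, which is 13 full-or-partial £250 increments; reduction = 13 × £125 = £1,625, leaving £5,187.
Total: £5,725 + £5,187 = £10,912.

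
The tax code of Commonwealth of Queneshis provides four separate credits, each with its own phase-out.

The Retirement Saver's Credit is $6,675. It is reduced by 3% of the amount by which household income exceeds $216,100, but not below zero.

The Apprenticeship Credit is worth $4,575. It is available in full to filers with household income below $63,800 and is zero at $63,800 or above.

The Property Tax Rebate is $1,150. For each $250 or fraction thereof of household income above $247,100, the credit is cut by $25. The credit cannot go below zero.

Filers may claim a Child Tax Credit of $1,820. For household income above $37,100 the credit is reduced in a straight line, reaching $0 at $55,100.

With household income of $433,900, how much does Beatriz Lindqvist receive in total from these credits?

Retirement Saver's Credit: 3% of the $217,800 excess over $216,100 is $6,534; credit = $6,675 − $6,534 = $141.
Apprenticeship Credit: $433,900 meets or exceeds the $63,800 cutoff, so the credit is $0.
Property Tax Rebate: income exceeds $247,100 by $186,800 → 748 increments × $25 = $18,700 ≥ base, so the credit is $0.
Child Tax Credit: $433,900 is at or above $55,100, so the credit is $0.
Total: $141 + $0 + $0 + $0 = $141.

$141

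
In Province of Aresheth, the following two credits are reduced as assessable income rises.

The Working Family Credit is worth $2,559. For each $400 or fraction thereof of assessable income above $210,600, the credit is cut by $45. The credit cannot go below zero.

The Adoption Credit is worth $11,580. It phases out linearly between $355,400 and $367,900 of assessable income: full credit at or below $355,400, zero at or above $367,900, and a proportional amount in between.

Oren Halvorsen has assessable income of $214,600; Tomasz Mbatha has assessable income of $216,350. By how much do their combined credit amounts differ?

Oren ($214,600): Working Family Credit: income exceeds $210,600 by $4,000, which is 10 full-or-partial $400 increments; reduction = 10 × $45 = $450, leaving $2,109. Adoption Credit: $214,600 is at or below the $355,400 threshold, so the full $11,580 applies. total $2,109 + $11,580 = $13,689
Tomasz ($216,350): Working Family Credit: income exceeds $210,600 by $5,750, which is 15 full-or-partial $400 increments; reduction = 15 × $45 = $675, leaving $1,884. Adoption Credit: $216,350 is at or below the $355,400 threshold, so the full $11,580 applies. total $1,884 + $11,580 = $13,464
Difference: |$13,689 − $13,464| = $225.

$225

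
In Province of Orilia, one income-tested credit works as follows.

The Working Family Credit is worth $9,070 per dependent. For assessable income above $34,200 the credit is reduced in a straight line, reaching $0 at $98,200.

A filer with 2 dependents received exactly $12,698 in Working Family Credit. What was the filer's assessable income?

$53,400

Full credit = 2 × $9,070 = $18,140.
$12,698 is 12,698/18,140 of the full $18,140, so 5,442/18,140 of the $64,000 range has been used: income = $34,200 + $64,000 × 5,442/18,140 = $53,400.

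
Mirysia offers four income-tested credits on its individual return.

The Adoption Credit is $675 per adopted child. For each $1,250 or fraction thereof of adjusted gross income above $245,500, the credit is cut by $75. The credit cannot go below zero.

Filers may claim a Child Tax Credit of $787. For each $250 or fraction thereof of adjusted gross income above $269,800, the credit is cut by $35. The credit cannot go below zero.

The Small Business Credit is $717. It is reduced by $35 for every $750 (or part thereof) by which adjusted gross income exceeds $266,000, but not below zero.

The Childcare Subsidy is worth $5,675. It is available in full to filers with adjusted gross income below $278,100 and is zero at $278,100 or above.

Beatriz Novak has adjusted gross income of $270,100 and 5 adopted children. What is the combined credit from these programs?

$8,774

Adoption Credit: base = 5 × $675 = $3,375. income exceeds $245,500 by $24,600, which is 20 full-or-partial $1,250 increments; reduction = 20 × $75 = $1,500, leaving $1,875.
Child Tax Credit: income exceeds $269,800 by $300, which is 2 full-or-partial $250 increments; reduction = 2 × $35 = $70, leaving $717.
Small Business Credit: income exceeds $266,000 by $4,100, which is 6 full-or-partial $750 increments; reduction = 6 × $35 = $210, leaving $507.
Childcare Subsidy: $270,100 is below the $278,100 cutoff, so the full $5,675 applies.
Total: $1,875 + $717 + $507 + $5,675 = $8,774.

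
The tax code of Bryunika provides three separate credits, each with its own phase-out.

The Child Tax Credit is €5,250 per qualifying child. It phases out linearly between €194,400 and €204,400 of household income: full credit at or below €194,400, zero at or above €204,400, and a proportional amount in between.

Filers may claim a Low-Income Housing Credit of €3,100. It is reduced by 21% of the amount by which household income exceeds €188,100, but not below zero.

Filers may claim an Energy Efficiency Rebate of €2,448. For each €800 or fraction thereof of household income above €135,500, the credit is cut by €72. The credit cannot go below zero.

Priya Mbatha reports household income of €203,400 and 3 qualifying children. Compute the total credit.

€1,575

Child Tax Credit: base = 3 × €5,250 = €15,750. €203,400 is €9,000 into a €10,000 phase-out range, leaving 1,000/10,000 of the credit: €15,750 × 1,000/10,000 = €1,575.
Low-Income Housing Credit: 21% of the €15,300 excess over €188,100 is €3,213 ≥ base, so the credit is €0.
Energy Efficiency Rebate: income exceeds €135,500 by €67,900 → 85 increments × €72 = €6,120 ≥ base, so the credit is €0.
Total: €1,575 + €0 + €0 = €1,575.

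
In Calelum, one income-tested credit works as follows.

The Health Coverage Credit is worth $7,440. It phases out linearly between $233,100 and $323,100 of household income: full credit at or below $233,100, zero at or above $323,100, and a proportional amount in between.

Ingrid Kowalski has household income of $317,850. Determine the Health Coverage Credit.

Health Coverage Credit: $317,850 is $84,750 into a $90,000 phase-out range, leaving 5,250/90,000 of the credit: $7,440 × 5,250/90,000 = $434.

$434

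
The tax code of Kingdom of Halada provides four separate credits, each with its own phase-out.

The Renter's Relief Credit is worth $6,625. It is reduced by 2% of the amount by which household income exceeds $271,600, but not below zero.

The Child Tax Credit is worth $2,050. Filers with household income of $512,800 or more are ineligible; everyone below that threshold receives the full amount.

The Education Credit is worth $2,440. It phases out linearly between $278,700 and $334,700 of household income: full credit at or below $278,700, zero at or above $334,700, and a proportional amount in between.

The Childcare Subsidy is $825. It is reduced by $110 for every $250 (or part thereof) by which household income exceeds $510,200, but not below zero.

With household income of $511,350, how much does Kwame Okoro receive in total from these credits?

$4,155

Renter's Relief Credit: 2% of the $239,750 excess over $271,600 is $4,795; credit = $6,625 − $4,795 = $1,830.
Child Tax Credit: $511,350 is below the $512,800 cutoff, so the full $2,050 applies.
Education Credit: $511,350 is at or above $334,700, so the credit is $0.
Childcare Subsidy: income exceeds $510,200 by $1,150, which is 5 full-or-partial $250 increments; reduction = 5 × $110 = $550, leaving $275.
Total: $1,830 + $2,050 + $0 + $275 = $4,155.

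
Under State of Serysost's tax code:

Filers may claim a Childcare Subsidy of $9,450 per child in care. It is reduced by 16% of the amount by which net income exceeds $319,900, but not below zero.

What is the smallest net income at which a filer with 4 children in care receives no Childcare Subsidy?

Full credit = 4 × $9,450 = $37,800.
The credit falls by 16% of each dollar above $319,900, so it reaches zero when the excess is $37,800 / 16% = $236,250: income = $319,900 + $236,250 = $556,150.

$556,150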